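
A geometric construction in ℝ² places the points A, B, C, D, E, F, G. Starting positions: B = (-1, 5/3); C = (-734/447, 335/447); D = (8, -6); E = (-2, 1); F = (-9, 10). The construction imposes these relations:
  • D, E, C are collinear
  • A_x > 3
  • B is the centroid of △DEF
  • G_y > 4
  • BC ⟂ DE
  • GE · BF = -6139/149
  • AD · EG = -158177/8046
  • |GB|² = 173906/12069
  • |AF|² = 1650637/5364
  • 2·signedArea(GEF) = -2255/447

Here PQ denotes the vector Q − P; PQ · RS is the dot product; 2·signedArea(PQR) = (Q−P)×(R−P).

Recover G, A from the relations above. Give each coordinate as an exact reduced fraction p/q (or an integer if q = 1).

1. G_x = -5204/1341  [2·signedArea(GEF) = -2255/447 ∩ GE · BF = -6139/149]
2. G_y = 1850/447  [2·signedArea(GEF) = -2255/447 ∩ GE · BF = -6139/149]
   → G = (-5204/1341, 1850/447)
3. A_x = 1421/447  [line 2522/1341·x + -1403/447·y + -114403/8046 = 0 ∩ |AF|² = 1650637/5364]
4. A_y = -2347/894  [line 2522/1341·x + -1403/447·y + -114403/8046 = 0 ∩ |AF|² = 1650637/5364]
   → A = (1421/447, -2347/894)

A = (1421/447, -2347/894)
G = (-5204/1341, 1850/447)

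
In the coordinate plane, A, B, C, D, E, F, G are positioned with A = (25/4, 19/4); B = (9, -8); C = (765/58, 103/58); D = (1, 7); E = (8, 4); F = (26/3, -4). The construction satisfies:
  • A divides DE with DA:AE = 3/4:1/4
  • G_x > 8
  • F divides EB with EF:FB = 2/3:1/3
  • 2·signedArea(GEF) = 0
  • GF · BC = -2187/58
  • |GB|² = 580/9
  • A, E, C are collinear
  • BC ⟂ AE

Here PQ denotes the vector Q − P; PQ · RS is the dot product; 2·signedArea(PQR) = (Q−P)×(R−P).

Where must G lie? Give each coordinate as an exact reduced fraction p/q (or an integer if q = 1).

G = (25/3, 0)

1. G_x = 25/3  [2·signedArea(GEF) = 0 ∩ GF · BC = -2187/58]
2. G_y = 0  [2·signedArea(GEF) = 0 ∩ GF · BC = -2187/58]
   → G = (25/3, 0)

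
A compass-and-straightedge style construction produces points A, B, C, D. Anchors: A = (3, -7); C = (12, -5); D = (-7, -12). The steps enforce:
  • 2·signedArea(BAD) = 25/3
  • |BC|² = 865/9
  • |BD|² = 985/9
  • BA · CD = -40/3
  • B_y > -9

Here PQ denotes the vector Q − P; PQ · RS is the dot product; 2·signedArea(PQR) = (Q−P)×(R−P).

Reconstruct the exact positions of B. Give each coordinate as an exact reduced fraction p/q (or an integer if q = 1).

1. B_x = 8/3  [BA · CD = -40/3 ∩ 2·signedArea(BAD) = 25/3]
2. B_y = -8  [BA · CD = -40/3 ∩ 2·signedArea(BAD) = 25/3]
   → B = (8/3, -8)

B = (8/3, -8)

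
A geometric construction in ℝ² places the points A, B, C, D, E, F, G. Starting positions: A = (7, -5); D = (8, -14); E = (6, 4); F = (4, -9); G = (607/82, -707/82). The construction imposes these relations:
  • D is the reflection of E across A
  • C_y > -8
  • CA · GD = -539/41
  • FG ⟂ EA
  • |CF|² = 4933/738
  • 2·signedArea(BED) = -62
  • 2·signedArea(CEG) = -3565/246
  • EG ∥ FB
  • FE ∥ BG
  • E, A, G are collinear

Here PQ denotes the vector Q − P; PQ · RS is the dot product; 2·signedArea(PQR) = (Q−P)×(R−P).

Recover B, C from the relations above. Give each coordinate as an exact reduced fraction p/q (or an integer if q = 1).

1. B_x = 443/82  [FE ∥ BG ∩ EG ∥ FB]
2. B_y = -1773/82  [FE ∥ BG ∩ EG ∥ FB]
   → B = (443/82, -1773/82)
3. C_x = 503/82  [2·signedArea(CEG) = -3565/246 ∩ CA · GD = -539/41]
4. C_y = -1855/246  [2·signedArea(CEG) = -3565/246 ∩ CA · GD = -539/41]
   → C = (503/82, -1855/246)

B = (443/82, -1773/82)
C = (503/82, -1855/246)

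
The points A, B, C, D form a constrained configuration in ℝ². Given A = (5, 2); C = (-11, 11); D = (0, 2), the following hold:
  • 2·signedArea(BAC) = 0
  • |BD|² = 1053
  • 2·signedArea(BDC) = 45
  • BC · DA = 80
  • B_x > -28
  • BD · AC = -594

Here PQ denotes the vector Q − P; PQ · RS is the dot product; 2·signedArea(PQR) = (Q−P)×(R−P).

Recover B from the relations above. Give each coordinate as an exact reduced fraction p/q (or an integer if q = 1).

B = (-27, 20)

1. B_x = -27  [2·signedArea(BAC) = 0 ∩ BC · DA = 80]
2. B_y = 20  [2·signedArea(BAC) = 0 ∩ BC · DA = 80]
   → B = (-27, 20)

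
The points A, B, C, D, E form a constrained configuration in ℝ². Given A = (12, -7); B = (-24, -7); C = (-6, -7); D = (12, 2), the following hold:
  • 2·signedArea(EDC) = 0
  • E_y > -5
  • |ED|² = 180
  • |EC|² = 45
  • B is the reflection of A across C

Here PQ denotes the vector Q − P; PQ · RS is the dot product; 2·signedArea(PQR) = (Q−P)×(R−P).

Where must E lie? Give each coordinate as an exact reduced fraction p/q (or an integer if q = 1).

1. E_x = 0  [line 9·x + -18·y + -72 = 0 ∩ |EC|² = 45]
2. E_y = -4  [line 9·x + -18·y + -72 = 0 ∩ |EC|² = 45]
   → E = (0, -4)

E = (0, -4)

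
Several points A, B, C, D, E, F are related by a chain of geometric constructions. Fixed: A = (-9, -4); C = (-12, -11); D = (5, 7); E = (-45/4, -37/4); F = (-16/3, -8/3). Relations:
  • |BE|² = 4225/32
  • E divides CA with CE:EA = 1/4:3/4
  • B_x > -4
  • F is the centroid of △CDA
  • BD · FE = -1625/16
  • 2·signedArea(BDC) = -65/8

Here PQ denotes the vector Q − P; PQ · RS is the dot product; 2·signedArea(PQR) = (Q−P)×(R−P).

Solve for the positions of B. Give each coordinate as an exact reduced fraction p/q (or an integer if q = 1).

B = (-25/8, -9/8)

1. B_x = -25/8  [BD · FE = -1625/16 ∩ 2·signedArea(BDC) = -65/8]
2. B_y = -9/8  [BD · FE = -1625/16 ∩ 2·signedArea(BDC) = -65/8]
   → B = (-25/8, -9/8)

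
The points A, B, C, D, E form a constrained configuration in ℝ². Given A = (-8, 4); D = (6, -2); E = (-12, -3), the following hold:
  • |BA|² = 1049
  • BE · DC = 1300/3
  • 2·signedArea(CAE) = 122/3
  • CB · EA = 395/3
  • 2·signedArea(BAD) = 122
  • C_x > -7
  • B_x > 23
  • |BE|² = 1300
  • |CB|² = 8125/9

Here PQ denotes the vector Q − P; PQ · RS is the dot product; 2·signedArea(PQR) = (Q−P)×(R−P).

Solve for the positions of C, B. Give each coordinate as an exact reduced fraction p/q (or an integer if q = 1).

B = (24, -1)
C = (-6, -8/3)

1. B_x = 24  [line 6·x + 14·y + -130 = 0 ∩ |BA|² = 1049]
2. B_y = -1  [line 6·x + 14·y + -130 = 0 ∩ |BA|² = 1049]
   → B = (24, -1)
3. C_x = -6  [2·signedArea(CAE) = 122/3 ∩ BE · DC = 1300/3]
4. C_y = -8/3  [2·signedArea(CAE) = 122/3 ∩ BE · DC = 1300/3]
   → C = (-6, -8/3)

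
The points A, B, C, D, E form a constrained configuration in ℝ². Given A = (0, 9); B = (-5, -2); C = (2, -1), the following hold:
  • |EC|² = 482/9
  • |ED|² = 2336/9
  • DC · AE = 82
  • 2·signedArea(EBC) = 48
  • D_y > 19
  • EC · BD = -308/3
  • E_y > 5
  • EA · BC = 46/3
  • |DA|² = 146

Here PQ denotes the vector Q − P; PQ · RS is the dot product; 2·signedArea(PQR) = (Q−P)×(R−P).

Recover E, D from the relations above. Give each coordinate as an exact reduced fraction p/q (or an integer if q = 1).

1. E_x = -5/3  [EA · BC = 46/3 ∩ 2·signedArea(EBC) = 48]
2. E_y = 16/3  [EA · BC = 46/3 ∩ 2·signedArea(EBC) = 48]
   → E = (-5/3, 16/3)
3. D_x = 5  [DC · AE = 82 ∩ EC · BD = -308/3]
4. D_y = 20  [DC · AE = 82 ∩ EC · BD = -308/3]
   → D = (5, 20)

D = (5, 20)
E = (-5/3, 16/3)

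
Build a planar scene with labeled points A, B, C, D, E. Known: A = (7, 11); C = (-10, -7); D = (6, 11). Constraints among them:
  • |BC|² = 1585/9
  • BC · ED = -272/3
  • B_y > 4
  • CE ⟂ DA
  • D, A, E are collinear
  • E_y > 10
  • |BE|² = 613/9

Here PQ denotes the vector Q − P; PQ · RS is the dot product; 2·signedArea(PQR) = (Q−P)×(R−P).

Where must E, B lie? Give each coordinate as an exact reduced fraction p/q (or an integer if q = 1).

B = (-13/3, 5)
E = (-10, 11)

1. E_x = -10  [D, A, E are collinear ∩ CE ⟂ DA]
2. E_y = 11  [D, A, E are collinear ∩ CE ⟂ DA]
   → E = (-10, 11)
3. B_x = -13/3  [BC · ED = -272/3]
4. B_y = 5  [|BC|² = 1585/9]
   → B = (-13/3, 5)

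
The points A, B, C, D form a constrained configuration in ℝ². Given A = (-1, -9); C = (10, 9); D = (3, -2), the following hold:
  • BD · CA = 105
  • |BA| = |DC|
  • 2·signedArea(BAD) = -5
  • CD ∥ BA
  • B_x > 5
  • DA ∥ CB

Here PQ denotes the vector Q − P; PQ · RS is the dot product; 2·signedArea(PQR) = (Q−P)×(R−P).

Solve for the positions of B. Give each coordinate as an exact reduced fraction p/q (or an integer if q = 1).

B = (6, 2)

1. B_x = 6  [CD ∥ BA ∩ DA ∥ CB]
2. B_y = 2  [CD ∥ BA ∩ DA ∥ CB]
   → B = (6, 2)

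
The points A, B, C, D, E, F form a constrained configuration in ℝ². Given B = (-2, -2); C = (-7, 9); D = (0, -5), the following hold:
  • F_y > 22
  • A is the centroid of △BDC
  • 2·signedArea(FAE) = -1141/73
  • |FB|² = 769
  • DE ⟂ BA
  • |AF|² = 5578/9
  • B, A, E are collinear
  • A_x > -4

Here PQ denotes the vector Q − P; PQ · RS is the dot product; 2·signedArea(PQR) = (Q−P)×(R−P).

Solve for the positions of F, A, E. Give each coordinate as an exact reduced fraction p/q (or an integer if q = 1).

1. A_x = -3  [A is the centroid of △BDC]
2. A_y = 2/3  [A is the centroid of △BDC]
   → A = (-3, 2/3)
3. E_x = -56/73  [B, A, E are collinear ∩ DE ⟂ BA]
4. E_y = -386/73  [B, A, E are collinear ∩ DE ⟂ BA]
   → E = (-56/73, -386/73)
5. F_x = -14  [line 1304/219·x + 163/73·y + 7009/219 = 0 ∩ |FB|² = 769]
6. F_y = 23  [line 1304/219·x + 163/73·y + 7009/219 = 0 ∩ |FB|² = 769]
   → F = (-14, 23)

A = (-3, 2/3)
E = (-56/73, -386/73)
F = (-14, 23)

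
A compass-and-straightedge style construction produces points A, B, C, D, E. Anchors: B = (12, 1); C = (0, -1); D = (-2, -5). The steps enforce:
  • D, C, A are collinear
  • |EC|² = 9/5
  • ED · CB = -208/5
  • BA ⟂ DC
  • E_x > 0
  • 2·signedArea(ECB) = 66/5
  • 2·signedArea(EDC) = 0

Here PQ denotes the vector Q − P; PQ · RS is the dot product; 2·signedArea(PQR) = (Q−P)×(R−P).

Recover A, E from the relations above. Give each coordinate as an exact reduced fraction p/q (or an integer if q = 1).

1. A_x = 16/5  [D, C, A are collinear ∩ BA ⟂ DC]
2. A_y = 27/5  [D, C, A are collinear ∩ BA ⟂ DC]
   → A = (16/5, 27/5)
3. E_x = 3/5  [2·signedArea(EDC) = 0 ∩ ED · CB = -208/5]
4. E_y = 1/5  [2·signedArea(EDC) = 0 ∩ ED · CB = -208/5]
   → E = (3/5, 1/5)

A = (16/5, 27/5)
E = (3/5, 1/5)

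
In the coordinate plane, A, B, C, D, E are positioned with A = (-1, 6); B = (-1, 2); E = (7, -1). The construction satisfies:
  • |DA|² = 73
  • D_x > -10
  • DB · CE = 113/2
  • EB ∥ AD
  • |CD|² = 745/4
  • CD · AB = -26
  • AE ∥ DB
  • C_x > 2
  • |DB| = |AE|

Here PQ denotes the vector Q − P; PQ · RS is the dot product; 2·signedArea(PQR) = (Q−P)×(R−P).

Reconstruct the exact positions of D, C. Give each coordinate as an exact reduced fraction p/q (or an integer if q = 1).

1. D_x = -9  [AE ∥ DB ∩ EB ∥ AD]
2. D_y = 9  [AE ∥ DB ∩ EB ∥ AD]
   → D = (-9, 9)
3. C_x = 3  [CD · AB = -26 ∩ DB · CE = 113/2]
4. C_y = 5/2  [CD · AB = -26 ∩ DB · CE = 113/2]
   → C = (3, 5/2)

C = (3, 5/2)
D = (-9, 9)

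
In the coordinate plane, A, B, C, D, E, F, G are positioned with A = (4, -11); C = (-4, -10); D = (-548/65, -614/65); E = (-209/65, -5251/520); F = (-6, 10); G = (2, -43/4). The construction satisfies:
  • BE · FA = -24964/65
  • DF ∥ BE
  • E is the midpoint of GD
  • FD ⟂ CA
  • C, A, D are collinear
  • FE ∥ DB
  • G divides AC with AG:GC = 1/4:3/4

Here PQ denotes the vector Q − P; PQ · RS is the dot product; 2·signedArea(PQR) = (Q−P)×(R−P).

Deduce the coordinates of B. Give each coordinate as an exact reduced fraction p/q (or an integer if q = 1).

1. B_x = -367/65  [DF ∥ BE ∩ FE ∥ DB]
2. B_y = -15363/520  [DF ∥ BE ∩ FE ∥ DB]
   → B = (-367/65, -15363/520)

B = (-367/65, -15363/520)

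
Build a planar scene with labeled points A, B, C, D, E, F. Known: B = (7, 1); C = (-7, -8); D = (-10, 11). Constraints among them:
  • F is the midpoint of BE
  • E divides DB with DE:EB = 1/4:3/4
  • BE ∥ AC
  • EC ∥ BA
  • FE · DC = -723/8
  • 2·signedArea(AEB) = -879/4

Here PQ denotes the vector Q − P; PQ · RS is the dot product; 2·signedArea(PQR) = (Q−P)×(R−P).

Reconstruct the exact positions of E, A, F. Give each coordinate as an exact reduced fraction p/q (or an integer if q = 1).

1. E_x = -23/4  [E divides DB with DE:EB = 1/4:3/4]
2. E_y = 17/2  [E divides DB with DE:EB = 1/4:3/4]
   → E = (-23/4, 17/2)
3. A_x = 23/4  [BE ∥ AC ∩ EC ∥ BA]
4. A_y = -31/2  [BE ∥ AC ∩ EC ∥ BA]
   → A = (23/4, -31/2)
5. F_x = 5/8  [F is the midpoint of BE]
6. F_y = 19/4  [F is the midpoint of BE]
   → F = (5/8, 19/4)

A = (23/4, -31/2)
E = (-23/4, 17/2)
F = (5/8, 19/4)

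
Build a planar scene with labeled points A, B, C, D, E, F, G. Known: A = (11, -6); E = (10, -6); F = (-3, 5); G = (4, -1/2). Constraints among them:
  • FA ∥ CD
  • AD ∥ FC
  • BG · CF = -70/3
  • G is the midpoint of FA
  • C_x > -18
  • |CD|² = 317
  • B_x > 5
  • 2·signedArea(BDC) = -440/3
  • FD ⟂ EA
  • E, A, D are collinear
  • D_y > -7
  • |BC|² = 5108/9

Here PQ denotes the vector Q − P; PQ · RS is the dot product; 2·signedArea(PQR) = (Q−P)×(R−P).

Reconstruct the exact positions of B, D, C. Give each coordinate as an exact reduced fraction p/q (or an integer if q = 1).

B = (17/3, -7/3)
C = (-17, 5)
D = (-3, -6)

1. D_x = -3  [E, A, D are collinear ∩ FD ⟂ EA]
2. D_y = -6  [E, A, D are collinear ∩ FD ⟂ EA]
   → D = (-3, -6)
3. C_x = -17  [FA ∥ CD ∩ AD ∥ FC]
4. C_y = 5  [FA ∥ CD ∩ AD ∥ FC]
   → C = (-17, 5)
5. B_x = 17/3  [2·signedArea(BDC) = -440/3 ∩ BG · CF = -70/3]
6. B_y = -7/3  [2·signedArea(BDC) = -440/3 ∩ BG · CF = -70/3]
   → B = (17/3, -7/3)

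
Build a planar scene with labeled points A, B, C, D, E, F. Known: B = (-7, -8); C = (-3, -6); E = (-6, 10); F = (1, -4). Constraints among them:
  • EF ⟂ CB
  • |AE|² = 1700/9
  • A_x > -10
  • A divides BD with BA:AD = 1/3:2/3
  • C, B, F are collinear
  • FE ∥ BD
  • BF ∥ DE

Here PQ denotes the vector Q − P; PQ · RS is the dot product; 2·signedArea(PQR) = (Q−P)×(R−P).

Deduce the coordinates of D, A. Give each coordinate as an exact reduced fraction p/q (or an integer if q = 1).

1. D_x = -14  [BF ∥ DE ∩ FE ∥ BD]
2. D_y = 6  [BF ∥ DE ∩ FE ∥ BD]
   → D = (-14, 6)
3. A_x = -28/3  [A divides BD with BA:AD = 1/3:2/3]
4. A_y = -10/3  [A divides BD with BA:AD = 1/3:2/3]
   → A = (-28/3, -10/3)

A = (-28/3, -10/3)
D = (-14, 6)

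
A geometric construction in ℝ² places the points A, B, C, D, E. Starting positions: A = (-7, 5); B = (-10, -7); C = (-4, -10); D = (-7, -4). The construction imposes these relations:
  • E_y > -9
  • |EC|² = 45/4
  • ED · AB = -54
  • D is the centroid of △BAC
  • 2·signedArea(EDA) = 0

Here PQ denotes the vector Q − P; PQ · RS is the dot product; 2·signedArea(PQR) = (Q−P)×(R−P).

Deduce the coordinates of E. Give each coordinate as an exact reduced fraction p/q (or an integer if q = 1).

1. E_x = -7  [2·signedArea(EDA) = 0 ∩ ED · AB = -54]
2. E_y = -17/2  [2·signedArea(EDA) = 0 ∩ ED · AB = -54]
   → E = (-7, -17/2)

E = (-7, -17/2)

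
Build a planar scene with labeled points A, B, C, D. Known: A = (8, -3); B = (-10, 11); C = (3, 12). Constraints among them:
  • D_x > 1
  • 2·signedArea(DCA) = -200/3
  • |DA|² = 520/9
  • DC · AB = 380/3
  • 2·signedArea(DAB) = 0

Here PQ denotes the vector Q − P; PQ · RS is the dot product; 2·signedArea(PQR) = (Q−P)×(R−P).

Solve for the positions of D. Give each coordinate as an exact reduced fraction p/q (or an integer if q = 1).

D = (2, 5/3)

1. D_x = 2  [2·signedArea(DAB) = 0 ∩ 2·signedArea(DCA) = -200/3]
2. D_y = 5/3  [2·signedArea(DAB) = 0 ∩ 2·signedArea(DCA) = -200/3]
   → D = (2, 5/3)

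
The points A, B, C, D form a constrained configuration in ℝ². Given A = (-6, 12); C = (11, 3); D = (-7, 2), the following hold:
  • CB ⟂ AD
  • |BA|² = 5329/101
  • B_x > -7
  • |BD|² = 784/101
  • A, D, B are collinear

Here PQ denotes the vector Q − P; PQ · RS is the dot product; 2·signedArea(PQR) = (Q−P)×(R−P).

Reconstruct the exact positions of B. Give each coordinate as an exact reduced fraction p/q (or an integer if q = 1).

B = (-679/101, 482/101)

1. B_x = -679/101  [A, D, B are collinear ∩ CB ⟂ AD]
2. B_y = 482/101  [A, D, B are collinear ∩ CB ⟂ AD]
   → B = (-679/101, 482/101)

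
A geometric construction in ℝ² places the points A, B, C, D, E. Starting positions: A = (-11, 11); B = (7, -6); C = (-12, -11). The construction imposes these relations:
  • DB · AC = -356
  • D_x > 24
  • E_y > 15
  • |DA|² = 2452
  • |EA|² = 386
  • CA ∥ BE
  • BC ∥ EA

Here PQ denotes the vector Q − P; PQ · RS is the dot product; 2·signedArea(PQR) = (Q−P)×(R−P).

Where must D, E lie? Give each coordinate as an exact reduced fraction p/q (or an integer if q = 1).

1. D_x = 25  [line 1·x + 22·y + 481 = 0 ∩ |DA|² = 2452]
2. D_y = -23  [line 1·x + 22·y + 481 = 0 ∩ |DA|² = 2452]
   → D = (25, -23)
3. E_x = 8  [BC ∥ EA ∩ CA ∥ BE]
4. E_y = 16  [BC ∥ EA ∩ CA ∥ BE]
   → E = (8, 16)

D = (25, -23)
E = (8, 16)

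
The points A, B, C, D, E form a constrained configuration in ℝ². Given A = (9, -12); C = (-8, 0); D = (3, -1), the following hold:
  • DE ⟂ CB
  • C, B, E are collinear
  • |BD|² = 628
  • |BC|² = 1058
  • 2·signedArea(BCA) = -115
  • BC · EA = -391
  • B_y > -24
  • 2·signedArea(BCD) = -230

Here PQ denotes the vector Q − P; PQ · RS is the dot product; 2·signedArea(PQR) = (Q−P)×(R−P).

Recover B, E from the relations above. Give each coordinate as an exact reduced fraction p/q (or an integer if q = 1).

B = (15, -23)
E = (-2, -6)

1. B_x = 15  [2·signedArea(BCA) = -115 ∩ 2·signedArea(BCD) = -230]
2. B_y = -23  [2·signedArea(BCA) = -115 ∩ 2·signedArea(BCD) = -230]
   → B = (15, -23)
3. E_x = -2  [C, B, E are collinear ∩ DE ⟂ CB]
4. E_y = -6  [C, B, E are collinear ∩ DE ⟂ CB]
   → E = (-2, -6)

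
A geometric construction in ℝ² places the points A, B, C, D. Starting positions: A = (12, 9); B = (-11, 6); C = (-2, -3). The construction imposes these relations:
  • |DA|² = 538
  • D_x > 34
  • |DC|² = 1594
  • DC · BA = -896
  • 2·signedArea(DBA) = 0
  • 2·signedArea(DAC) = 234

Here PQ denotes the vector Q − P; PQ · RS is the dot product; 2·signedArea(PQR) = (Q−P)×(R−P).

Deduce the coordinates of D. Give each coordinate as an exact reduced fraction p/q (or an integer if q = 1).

1. D_x = 35  [2·signedArea(DBA) = 0 ∩ DC · BA = -896]
2. D_y = 12  [2·signedArea(DBA) = 0 ∩ DC · BA = -896]
   → D = (35, 12)

D = (35, 12)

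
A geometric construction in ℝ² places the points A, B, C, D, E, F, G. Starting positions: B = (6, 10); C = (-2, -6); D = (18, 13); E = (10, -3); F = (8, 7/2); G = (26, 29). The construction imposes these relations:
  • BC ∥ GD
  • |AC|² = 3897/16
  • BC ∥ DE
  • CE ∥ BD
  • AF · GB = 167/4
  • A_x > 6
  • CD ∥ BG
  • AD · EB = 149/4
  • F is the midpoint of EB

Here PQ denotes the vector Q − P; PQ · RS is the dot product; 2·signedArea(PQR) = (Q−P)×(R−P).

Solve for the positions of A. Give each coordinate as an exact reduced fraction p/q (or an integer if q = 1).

1. A_x = 7  [AD · EB = 149/4 ∩ AF · GB = 167/4]
2. A_y = 27/4  [AD · EB = 149/4 ∩ AF · GB = 167/4]
   → A = (7, 27/4)

A = (7, 27/4)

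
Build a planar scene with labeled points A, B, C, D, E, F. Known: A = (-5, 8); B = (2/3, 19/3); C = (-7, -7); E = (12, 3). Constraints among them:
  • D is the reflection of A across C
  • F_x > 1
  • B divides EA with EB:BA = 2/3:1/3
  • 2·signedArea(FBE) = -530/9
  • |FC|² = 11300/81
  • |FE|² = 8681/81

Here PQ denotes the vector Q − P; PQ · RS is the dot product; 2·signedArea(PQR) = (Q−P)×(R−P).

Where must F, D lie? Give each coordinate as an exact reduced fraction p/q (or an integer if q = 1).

1. F_x = 17/9  [line 10/3·x + 34/3·y + -136/9 = 0 ∩ |FC|² = 11300/81]
2. F_y = 7/9  [line 10/3·x + 34/3·y + -136/9 = 0 ∩ |FC|² = 11300/81]
   → F = (17/9, 7/9)
3. D_x = -9  [D is the reflection of A across C]
4. D_y = -22  [D is the reflection of A across C]
   → D = (-9, -22)

D = (-9, -22)
F = (17/9, 7/9)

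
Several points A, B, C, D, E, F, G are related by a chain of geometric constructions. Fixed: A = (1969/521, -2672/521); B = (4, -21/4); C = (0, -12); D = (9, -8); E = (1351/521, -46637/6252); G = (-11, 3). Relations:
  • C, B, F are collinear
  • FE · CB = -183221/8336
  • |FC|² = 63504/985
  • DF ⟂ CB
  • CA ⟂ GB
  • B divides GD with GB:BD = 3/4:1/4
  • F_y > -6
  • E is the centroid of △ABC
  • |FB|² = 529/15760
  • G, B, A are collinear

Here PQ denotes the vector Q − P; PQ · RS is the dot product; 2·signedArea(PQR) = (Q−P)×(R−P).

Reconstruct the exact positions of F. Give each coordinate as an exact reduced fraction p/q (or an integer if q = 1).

1. F_x = 4032/985  [C, B, F are collinear ∩ DF ⟂ CB]
2. F_y = -5016/985  [C, B, F are collinear ∩ DF ⟂ CB]
   → F = (4032/985, -5016/985)

F = (4032/985, -5016/985)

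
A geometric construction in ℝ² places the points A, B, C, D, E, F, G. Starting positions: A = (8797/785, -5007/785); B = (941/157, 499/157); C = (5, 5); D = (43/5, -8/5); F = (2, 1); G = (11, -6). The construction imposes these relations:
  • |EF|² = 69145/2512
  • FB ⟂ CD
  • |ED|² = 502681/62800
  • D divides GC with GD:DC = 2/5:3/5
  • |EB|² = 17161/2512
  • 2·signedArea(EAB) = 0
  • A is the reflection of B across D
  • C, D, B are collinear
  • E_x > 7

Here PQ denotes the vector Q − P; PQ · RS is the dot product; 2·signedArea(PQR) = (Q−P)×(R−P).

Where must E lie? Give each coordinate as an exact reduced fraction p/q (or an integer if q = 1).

1. E_x = 2275/314  [line -7502/785·x + -4092/785·y + 11594/157 = 0 ∩ |EF|² = 69145/2512]
2. E_y = 555/628  [line -7502/785·x + -4092/785·y + 11594/157 = 0 ∩ |EF|² = 69145/2512]
   → E = (2275/314, 555/628)

E = (2275/314, 555/628)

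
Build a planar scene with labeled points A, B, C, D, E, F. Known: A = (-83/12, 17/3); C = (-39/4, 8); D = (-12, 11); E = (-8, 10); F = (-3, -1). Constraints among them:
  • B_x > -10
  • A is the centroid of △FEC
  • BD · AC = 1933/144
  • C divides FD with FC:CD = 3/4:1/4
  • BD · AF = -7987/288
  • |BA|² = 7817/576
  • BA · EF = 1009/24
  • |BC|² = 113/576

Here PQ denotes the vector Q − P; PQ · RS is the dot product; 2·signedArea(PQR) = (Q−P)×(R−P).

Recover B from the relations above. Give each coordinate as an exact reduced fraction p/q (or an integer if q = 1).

1. B_x = -227/24  [BD · AF = -7987/288 ∩ BA · EF = 1009/24]
2. B_y = 25/3  [BD · AF = -7987/288 ∩ BA · EF = 1009/24]
   → B = (-227/24, 25/3)

B = (-227/24, 25/3)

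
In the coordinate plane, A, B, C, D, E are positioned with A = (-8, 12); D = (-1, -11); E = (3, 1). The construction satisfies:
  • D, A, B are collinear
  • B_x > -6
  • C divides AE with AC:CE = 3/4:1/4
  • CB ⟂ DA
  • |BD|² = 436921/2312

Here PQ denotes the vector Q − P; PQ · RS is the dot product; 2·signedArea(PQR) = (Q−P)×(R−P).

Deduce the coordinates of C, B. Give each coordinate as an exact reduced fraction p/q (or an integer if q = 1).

1. C_x = 1/4  [C divides AE with AC:CE = 3/4:1/4]
2. C_y = 15/4  [C divides AE with AC:CE = 3/4:1/4]
   → C = (1/4, 15/4)
3. B_x = -5783/1156  [D, A, B are collinear ∩ CB ⟂ DA]
4. B_y = 2487/1156  [D, A, B are collinear ∩ CB ⟂ DA]
   → B = (-5783/1156, 2487/1156)

B = (-5783/1156, 2487/1156)
C = (1/4, 15/4)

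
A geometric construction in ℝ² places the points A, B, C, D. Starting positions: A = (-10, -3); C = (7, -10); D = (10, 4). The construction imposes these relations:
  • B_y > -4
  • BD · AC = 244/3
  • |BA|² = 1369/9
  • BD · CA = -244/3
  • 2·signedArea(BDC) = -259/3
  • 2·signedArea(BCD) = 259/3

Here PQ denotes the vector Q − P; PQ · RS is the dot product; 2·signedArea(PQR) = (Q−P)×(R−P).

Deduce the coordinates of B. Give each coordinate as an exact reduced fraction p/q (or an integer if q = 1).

1. B_x = 7/3  [2·signedArea(BCD) = 259/3 ∩ BD · CA = -244/3]
2. B_y = -3  [2·signedArea(BCD) = 259/3 ∩ BD · CA = -244/3]
   → B = (7/3, -3)

B = (7/3, -3)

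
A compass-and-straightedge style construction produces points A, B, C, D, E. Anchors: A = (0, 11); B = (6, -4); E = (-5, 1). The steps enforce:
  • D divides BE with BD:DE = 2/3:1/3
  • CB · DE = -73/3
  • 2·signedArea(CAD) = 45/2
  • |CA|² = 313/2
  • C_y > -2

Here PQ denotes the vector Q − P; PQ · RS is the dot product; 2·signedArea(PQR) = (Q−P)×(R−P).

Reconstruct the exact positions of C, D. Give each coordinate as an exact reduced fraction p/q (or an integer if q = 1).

1. D_x = -4/3  [D divides BE with BD:DE = 2/3:1/3]
2. D_y = -2/3  [D divides BE with BD:DE = 2/3:1/3]
   → D = (-4/3, -2/3)
3. C_x = 1/2  [CB · DE = -73/3 ∩ 2·signedArea(CAD) = 45/2]
4. C_y = -3/2  [CB · DE = -73/3 ∩ 2·signedArea(CAD) = 45/2]
   → C = (1/2, -3/2)

C = (1/2, -3/2)
D = (-4/3, -2/3)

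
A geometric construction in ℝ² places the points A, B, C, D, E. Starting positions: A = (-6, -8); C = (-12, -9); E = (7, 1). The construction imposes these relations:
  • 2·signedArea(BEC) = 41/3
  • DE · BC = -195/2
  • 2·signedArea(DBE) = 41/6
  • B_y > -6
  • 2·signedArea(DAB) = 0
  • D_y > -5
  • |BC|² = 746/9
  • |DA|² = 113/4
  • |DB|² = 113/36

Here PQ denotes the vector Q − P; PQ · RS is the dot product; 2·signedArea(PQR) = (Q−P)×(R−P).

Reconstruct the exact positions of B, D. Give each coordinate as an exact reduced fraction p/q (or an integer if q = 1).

B = (-11/3, -16/3)
D = (-5/2, -4)

1. B_x = -11/3  [line 10·x + -19·y + -194/3 = 0 ∩ |BC|² = 746/9]
2. B_y = -16/3  [line 10·x + -19·y + -194/3 = 0 ∩ |BC|² = 746/9]
   → B = (-11/3, -16/3)
3. D_x = -5/2  [2·signedArea(DAB) = 0 ∩ DE · BC = -195/2]
4. D_y = -4  [2·signedArea(DAB) = 0 ∩ DE · BC = -195/2]
   → D = (-5/2, -4)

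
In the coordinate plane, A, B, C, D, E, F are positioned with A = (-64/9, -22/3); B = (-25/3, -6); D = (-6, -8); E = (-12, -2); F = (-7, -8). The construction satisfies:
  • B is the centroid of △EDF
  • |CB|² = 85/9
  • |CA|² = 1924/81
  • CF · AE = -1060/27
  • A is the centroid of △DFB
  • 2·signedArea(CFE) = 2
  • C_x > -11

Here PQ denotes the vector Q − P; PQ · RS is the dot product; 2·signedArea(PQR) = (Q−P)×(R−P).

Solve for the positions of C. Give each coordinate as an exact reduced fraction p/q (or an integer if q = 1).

C = (-32/3, -4)

1. C_x = -32/3  [2·signedArea(CFE) = 2 ∩ CF · AE = -1060/27]
2. C_y = -4  [2·signedArea(CFE) = 2 ∩ CF · AE = -1060/27]
   → C = (-32/3, -4)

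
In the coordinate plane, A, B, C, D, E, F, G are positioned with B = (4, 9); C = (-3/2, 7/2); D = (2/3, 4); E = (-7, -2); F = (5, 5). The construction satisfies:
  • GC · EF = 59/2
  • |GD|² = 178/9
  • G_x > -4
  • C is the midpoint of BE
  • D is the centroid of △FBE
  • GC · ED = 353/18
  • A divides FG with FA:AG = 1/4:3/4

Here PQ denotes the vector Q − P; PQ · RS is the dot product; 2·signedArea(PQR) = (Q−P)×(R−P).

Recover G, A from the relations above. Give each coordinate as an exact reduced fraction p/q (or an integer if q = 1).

A = (17/6, 9/2)
G = (-11/3, 3)

1. G_x = -11/3  [GC · ED = 353/18 ∩ GC · EF = 59/2]
2. G_y = 3  [GC · ED = 353/18 ∩ GC · EF = 59/2]
   → G = (-11/3, 3)
3. A_x = 17/6  [A divides FG with FA:AG = 1/4:3/4]
4. A_y = 9/2  [A divides FG with FA:AG = 1/4:3/4]
   → A = (17/6, 9/2)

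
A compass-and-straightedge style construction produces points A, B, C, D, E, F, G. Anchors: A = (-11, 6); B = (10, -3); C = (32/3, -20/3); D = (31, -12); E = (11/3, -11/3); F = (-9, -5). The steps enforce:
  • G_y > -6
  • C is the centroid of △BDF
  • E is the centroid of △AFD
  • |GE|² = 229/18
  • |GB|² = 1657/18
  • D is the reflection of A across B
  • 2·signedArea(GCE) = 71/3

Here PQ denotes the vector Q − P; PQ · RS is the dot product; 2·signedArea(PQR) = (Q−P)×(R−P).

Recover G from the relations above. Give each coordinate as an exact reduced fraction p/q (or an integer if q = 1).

G = (5/6, -35/6)

1. G_x = 5/6  [line -3·x + -7·y + -115/3 = 0 ∩ |GE|² = 229/18]
2. G_y = -35/6  [line -3·x + -7·y + -115/3 = 0 ∩ |GE|² = 229/18]
   → G = (5/6, -35/6)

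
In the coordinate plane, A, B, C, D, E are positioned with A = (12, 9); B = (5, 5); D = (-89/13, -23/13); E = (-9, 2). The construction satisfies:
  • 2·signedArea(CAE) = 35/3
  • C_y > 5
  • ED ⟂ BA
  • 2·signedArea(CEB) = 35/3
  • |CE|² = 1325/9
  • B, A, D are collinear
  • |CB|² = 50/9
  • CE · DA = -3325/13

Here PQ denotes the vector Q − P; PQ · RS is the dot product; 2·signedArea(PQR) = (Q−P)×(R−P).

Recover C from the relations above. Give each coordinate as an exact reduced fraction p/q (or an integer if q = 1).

C = (8/3, 16/3)

1. C_x = 8/3  [2·signedArea(CEB) = 35/3 ∩ CE · DA = -3325/13]
2. C_y = 16/3  [2·signedArea(CEB) = 35/3 ∩ CE · DA = -3325/13]
   → C = (8/3, 16/3)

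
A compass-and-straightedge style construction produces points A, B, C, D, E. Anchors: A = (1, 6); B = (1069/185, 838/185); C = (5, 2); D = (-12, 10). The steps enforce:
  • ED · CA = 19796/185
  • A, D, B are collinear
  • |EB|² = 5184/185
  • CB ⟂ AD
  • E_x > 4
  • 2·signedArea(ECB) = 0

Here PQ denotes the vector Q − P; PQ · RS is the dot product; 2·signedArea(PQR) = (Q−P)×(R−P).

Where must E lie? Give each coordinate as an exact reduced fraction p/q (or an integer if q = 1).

1. E_x = 781/185  [2·signedArea(ECB) = 0 ∩ ED · CA = 19796/185]
2. E_y = -98/185  [2·signedArea(ECB) = 0 ∩ ED · CA = 19796/185]
   → E = (781/185, -98/185)

E = (781/185, -98/185)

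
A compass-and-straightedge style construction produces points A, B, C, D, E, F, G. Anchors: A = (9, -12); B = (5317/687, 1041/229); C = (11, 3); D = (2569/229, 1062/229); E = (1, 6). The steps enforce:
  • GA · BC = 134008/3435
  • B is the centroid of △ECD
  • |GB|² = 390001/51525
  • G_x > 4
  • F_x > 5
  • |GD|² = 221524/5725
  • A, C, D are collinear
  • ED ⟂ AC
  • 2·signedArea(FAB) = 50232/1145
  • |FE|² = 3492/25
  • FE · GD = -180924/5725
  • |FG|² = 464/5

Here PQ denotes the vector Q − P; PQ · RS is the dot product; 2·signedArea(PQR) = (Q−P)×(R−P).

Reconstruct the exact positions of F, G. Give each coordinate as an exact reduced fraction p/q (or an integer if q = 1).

F = (29/5, -24/5)
G = (5, 24/5)

1. F_x = 29/5  [line -3789/229·x + -866/687·y + 102953/1145 = 0 ∩ |FE|² = 3492/25]
2. F_y = -24/5  [line -3789/229·x + -866/687·y + 102953/1145 = 0 ∩ |FE|² = 3492/25]
   → F = (29/5, -24/5)
3. G_x = 5  [GA · BC = 134008/3435 ∩ FE · GD = -180924/5725]
4. G_y = 24/5  [GA · BC = 134008/3435 ∩ FE · GD = -180924/5725]
   → G = (5, 24/5)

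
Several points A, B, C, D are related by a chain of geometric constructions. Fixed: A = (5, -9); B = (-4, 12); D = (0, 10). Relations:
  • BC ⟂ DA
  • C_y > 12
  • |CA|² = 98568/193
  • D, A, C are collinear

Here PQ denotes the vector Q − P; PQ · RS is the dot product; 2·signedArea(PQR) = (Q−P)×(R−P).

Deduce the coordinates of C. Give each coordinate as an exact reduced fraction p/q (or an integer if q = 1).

1. C_x = -145/193  [D, A, C are collinear ∩ BC ⟂ DA]
2. C_y = 2481/193  [D, A, C are collinear ∩ BC ⟂ DA]
   → C = (-145/193, 2481/193)

C = (-145/193, 2481/193)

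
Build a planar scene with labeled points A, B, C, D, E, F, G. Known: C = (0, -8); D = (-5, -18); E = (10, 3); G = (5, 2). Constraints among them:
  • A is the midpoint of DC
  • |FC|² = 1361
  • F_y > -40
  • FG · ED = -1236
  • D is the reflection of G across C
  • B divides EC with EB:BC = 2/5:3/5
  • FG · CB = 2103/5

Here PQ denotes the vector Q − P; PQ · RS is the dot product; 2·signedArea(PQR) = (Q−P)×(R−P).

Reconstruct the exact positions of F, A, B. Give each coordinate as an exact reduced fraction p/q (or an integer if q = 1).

1. A_x = -5/2  [A is the midpoint of DC]
2. A_y = -13  [A is the midpoint of DC]
   → A = (-5/2, -13)
3. B_x = 6  [B divides EC with EB:BC = 2/5:3/5]
4. B_y = -7/5  [B divides EC with EB:BC = 2/5:3/5]
   → B = (6, -7/5)
5. F_x = -20  [FG · ED = -1236 ∩ FG · CB = 2103/5]
6. F_y = -39  [FG · ED = -1236 ∩ FG · CB = 2103/5]
   → F = (-20, -39)

A = (-5/2, -13)
B = (6, -7/5)
F = (-20, -39)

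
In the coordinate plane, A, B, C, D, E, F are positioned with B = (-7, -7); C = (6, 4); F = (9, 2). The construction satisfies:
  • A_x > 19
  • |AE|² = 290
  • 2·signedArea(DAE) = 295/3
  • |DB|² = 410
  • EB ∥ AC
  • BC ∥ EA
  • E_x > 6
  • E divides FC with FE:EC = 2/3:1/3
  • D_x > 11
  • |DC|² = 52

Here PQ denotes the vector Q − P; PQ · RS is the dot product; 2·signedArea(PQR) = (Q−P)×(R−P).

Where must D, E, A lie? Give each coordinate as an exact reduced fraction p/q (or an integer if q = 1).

1. E_x = 7  [E divides FC with FE:EC = 2/3:1/3]
2. E_y = 10/3  [E divides FC with FE:EC = 2/3:1/3]
   → E = (7, 10/3)
3. A_x = 20  [EB ∥ AC ∩ BC ∥ EA]
4. A_y = 43/3  [EB ∥ AC ∩ BC ∥ EA]
   → A = (20, 43/3)
5. D_x = 12  [line 11·x + -13·y + -132 = 0 ∩ |DB|² = 410]
6. D_y = 0  [line 11·x + -13·y + -132 = 0 ∩ |DB|² = 410]
   → D = (12, 0)

A = (20, 43/3)
D = (12, 0)
E = (7, 10/3)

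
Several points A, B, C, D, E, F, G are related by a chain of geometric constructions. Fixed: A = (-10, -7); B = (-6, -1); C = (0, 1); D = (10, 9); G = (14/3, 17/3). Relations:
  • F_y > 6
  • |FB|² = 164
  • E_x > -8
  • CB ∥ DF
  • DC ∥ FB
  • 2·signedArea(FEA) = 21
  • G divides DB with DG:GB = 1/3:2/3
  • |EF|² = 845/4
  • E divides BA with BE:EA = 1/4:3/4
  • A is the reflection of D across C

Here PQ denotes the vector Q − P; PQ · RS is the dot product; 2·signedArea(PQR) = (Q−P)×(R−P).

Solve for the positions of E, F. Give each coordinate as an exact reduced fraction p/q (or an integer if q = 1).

1. E_x = -7  [E divides BA with BE:EA = 1/4:3/4]
2. E_y = -5/2  [E divides BA with BE:EA = 1/4:3/4]
   → E = (-7, -5/2)
3. F_x = 4  [DC ∥ FB ∩ CB ∥ DF]
4. F_y = 7  [DC ∥ FB ∩ CB ∥ DF]
   → F = (4, 7)

E = (-7, -5/2)
F = (4, 7)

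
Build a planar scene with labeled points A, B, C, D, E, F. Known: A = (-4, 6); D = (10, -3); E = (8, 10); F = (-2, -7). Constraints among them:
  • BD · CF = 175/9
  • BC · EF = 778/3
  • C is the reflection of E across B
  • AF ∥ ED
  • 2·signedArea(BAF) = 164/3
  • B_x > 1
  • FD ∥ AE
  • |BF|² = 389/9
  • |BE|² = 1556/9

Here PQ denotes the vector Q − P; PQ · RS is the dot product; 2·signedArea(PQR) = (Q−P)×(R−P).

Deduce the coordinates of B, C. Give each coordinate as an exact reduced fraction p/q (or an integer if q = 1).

B = (4/3, -4/3)
C = (-16/3, -38/3)

1. B_x = 4/3  [line 13·x + 2·y + -44/3 = 0 ∩ |BE|² = 1556/9]
2. B_y = -4/3  [line 13·x + 2·y + -44/3 = 0 ∩ |BE|² = 1556/9]
   → B = (4/3, -4/3)
3. C_x = -16/3  [BD · CF = 175/9 ∩ C is the reflection of E across B]
4. C_y = -38/3  [BD · CF = 175/9 ∩ C is the reflection of E across B]
   → C = (-16/3, -38/3)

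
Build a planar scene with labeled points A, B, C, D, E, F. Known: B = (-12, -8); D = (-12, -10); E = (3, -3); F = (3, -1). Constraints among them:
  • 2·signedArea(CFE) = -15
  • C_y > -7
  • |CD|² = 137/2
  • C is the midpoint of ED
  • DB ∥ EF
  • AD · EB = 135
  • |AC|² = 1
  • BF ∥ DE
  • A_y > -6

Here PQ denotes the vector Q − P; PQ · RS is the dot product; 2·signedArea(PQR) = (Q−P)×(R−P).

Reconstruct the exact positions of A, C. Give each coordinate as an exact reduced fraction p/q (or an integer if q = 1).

1. C_x = -9/2  [C is the midpoint of ED]
2. C_y = -13/2  [C is the midpoint of ED]
   → C = (-9/2, -13/2)
3. A_x = -9/2  [line 15·x + 5·y + 95 = 0 ∩ |AC|² = 1]
4. A_y = -11/2  [line 15·x + 5·y + 95 = 0 ∩ |AC|² = 1]
   → A = (-9/2, -11/2)

A = (-9/2, -11/2)
C = (-9/2, -13/2)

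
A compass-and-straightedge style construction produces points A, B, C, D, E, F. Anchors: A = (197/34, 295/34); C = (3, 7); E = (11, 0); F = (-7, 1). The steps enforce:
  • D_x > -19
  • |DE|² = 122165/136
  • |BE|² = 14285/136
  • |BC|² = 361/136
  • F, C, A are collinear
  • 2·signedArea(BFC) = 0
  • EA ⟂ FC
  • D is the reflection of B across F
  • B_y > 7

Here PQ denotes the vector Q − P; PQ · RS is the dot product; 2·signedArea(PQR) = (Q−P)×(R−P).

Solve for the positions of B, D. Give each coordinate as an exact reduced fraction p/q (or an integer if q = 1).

B = (299/68, 533/68)
D = (-1251/68, -397/68)

1. B_x = 299/68  [line -6·x + 10·y + -52 = 0 ∩ |BC|² = 361/136]
2. B_y = 533/68  [line -6·x + 10·y + -52 = 0 ∩ |BC|² = 361/136]
   → B = (299/68, 533/68)
3. D_x = -1251/68  [D is the reflection of B across F]
4. D_y = -397/68  [D is the reflection of B across F]
   → D = (-1251/68, -397/68)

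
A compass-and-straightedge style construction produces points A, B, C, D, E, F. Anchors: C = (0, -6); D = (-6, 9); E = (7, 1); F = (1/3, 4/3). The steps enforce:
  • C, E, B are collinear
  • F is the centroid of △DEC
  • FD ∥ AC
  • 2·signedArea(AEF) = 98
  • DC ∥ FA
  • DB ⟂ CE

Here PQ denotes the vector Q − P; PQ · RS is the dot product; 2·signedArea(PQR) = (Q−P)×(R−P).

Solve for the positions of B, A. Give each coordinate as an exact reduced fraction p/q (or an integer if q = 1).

1. B_x = 9/2  [C, E, B are collinear ∩ DB ⟂ CE]
2. B_y = -3/2  [C, E, B are collinear ∩ DB ⟂ CE]
   → B = (9/2, -3/2)
3. A_x = 19/3  [FD ∥ AC ∩ DC ∥ FA]
4. A_y = -41/3  [FD ∥ AC ∩ DC ∥ FA]
   → A = (19/3, -41/3)

A = (19/3, -41/3)
B = (9/2, -3/2)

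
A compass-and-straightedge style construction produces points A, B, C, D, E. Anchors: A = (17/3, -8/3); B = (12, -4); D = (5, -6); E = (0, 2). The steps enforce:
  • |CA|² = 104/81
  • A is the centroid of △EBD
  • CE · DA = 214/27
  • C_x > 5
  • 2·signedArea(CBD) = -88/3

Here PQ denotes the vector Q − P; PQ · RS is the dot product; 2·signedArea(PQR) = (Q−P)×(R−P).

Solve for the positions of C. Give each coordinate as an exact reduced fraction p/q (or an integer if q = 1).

1. C_x = 53/9  [CE · DA = 214/27 ∩ 2·signedArea(CBD) = -88/3]
2. C_y = -14/9  [CE · DA = 214/27 ∩ 2·signedArea(CBD) = -88/3]
   → C = (53/9, -14/9)

C = (53/9, -14/9)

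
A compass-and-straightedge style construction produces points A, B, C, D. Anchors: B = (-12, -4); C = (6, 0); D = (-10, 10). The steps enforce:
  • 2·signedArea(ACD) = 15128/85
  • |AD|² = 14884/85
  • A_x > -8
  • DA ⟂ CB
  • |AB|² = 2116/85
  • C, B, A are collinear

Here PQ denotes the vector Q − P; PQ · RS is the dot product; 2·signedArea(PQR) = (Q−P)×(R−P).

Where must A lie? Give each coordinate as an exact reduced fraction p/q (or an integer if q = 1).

1. A_x = -606/85  [C, B, A are collinear ∩ DA ⟂ CB]
2. A_y = -248/85  [C, B, A are collinear ∩ DA ⟂ CB]
   → A = (-606/85, -248/85)

A = (-606/85, -248/85)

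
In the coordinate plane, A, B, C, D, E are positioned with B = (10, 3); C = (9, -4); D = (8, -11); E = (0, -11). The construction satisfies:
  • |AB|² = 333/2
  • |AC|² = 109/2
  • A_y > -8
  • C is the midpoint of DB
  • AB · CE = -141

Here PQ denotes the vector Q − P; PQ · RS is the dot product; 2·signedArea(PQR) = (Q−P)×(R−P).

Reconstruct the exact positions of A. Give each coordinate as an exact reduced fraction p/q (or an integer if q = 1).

1. A_x = 5/2  [line 9·x + 7·y + 30 = 0 ∩ |AC|² = 109/2]
2. A_y = -15/2  [line 9·x + 7·y + 30 = 0 ∩ |AC|² = 109/2]
   → A = (5/2, -15/2)

A = (5/2, -15/2)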